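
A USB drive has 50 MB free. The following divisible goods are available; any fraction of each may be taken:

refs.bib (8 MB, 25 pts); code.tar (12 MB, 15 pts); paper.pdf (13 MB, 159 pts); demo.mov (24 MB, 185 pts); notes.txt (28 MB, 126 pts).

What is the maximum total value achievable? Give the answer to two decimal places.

Take in order of value per unit:
- paper.pdf (159/13 per unit): all 13 → value 159, running total 159.00
- demo.mov (185/24 per unit): all 24 → value 185, running total 344.00
- notes.txt (126/28 per unit): 13 of 28 → value 13×126/28 = 58.5000, running total 402.50
Total 402.50.

402.50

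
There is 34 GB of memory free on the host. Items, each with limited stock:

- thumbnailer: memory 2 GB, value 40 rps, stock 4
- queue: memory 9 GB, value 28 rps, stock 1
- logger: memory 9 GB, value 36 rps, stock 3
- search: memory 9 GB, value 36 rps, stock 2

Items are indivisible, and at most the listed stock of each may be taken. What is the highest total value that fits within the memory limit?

232 rps

Best selections within memory 34 and stock limits:
- 4×thumbnailer + 2×search: memory 26, value 232
- 4×thumbnailer + 1×logger + 1×search: memory 26, value 232
Best: 232 rps.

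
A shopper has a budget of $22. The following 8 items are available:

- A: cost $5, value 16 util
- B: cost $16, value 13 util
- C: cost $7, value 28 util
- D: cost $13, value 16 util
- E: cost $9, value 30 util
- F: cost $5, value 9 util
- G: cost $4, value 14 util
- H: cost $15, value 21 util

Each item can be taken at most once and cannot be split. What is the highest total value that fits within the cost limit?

74 util

Check high-value combinations within $22:
- A+C+E: cost 5+7+9=21, value 16+28+30=74
- C+E+G: cost 7+9+4=20, value 28+30+14=72
- C+E+F: cost 7+9+5=21, value 28+30+9=67
- A+C+F+G: cost 5+7+5+4=21, value 16+28+9+14=67
Best: 74 util.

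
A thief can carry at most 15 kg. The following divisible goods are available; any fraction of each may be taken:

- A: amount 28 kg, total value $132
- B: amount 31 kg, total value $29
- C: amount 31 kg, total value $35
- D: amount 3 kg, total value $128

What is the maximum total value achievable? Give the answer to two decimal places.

Take in order of value per unit:
- D (128/3 per unit): all 3 → value 128, running total 128.00
- A (132/28 per unit): 12 of 28 → value 12×132/28 = 56.5714, running total 184.57
Total 184.57.

184.57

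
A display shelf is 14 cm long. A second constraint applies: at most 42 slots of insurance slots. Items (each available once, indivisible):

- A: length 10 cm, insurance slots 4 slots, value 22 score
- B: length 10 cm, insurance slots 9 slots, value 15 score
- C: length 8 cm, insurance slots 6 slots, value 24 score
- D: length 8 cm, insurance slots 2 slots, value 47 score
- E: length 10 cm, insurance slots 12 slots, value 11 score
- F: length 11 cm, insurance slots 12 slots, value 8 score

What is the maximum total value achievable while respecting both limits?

47 score

Feasible sets respecting both limits:
- D: length 8, insurance slots 2, value 47
- C: length 8, insurance slots 6, value 24
- A: length 10, insurance slots 4, value 22
Best: 47 score.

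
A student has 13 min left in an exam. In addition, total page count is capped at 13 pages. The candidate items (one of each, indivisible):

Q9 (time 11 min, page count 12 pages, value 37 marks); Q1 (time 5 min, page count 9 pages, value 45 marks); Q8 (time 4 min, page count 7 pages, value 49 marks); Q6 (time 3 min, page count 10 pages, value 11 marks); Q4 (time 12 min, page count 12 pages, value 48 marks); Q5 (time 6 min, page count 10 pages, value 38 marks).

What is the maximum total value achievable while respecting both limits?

49 marks

Feasible sets respecting both limits:
- Q8: time 4, page count 7, value 49
- Q4: time 12, page count 12, value 48
- Q1: time 5, page count 9, value 45
Best: 49 marks.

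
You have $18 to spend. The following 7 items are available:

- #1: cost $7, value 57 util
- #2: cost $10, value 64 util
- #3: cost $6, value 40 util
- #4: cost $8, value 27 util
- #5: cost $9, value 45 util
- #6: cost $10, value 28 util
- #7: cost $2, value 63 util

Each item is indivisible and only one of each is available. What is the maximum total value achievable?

This is a 0/1 knapsack; check combinations near the capacity.
- #2+#3+#7: cost 10+6+2=18, value 64+40+63=167
- #1+#5+#7: cost 7+9+2=18, value 57+45+63=165
- #1+#3+#7: cost 7+6+2=15, value 57+40+63=160
- #3+#5+#7: cost 6+9+2=17, value 40+45+63=148
- #1+#4+#7: cost 7+8+2=17, value 57+27+63=147
Best: 167 util.

167 util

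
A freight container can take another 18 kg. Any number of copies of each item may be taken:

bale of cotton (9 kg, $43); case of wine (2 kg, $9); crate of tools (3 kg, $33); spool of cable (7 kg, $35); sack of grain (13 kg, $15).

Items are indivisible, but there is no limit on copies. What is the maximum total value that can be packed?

Best value-per-unit is crate of tools at 33/3, and filling with it alone uses weight 6×3=18. No mix of the others beats 6×33 = 198.

$198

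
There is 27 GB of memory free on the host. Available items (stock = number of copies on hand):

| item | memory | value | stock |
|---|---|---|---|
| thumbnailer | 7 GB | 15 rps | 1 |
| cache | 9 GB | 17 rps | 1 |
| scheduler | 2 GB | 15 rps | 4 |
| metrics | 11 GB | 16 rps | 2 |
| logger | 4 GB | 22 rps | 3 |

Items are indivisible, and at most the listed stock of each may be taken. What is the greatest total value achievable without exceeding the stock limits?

Best selections within memory 27 and stock limits:
- 1×thumbnailer + 4×scheduler + 3×logger: memory 27, value 141
- 1×cache + 3×scheduler + 3×logger: memory 27, value 128
- 4×scheduler + 3×logger: memory 20, value 126
- 1×thumbnailer + 3×scheduler + 3×logger: memory 25, value 126
Best: 141 rps.

141 rps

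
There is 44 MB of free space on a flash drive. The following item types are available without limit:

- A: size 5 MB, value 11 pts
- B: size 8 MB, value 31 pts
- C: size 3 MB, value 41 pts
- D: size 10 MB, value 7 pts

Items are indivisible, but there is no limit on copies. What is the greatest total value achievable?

Best value-per-unit is C at 41/3, and filling with it alone uses size 14×3=42. No mix of the others beats 14×41 = 574.

574 pts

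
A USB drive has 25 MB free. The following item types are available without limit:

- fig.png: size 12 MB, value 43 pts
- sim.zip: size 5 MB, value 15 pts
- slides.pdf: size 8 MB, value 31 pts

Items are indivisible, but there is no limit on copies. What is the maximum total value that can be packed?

93 pts

Best value-per-unit is slides.pdf at 31/8, and filling with it alone uses size 3×8=24. No mix of the others beats 3×31 = 93.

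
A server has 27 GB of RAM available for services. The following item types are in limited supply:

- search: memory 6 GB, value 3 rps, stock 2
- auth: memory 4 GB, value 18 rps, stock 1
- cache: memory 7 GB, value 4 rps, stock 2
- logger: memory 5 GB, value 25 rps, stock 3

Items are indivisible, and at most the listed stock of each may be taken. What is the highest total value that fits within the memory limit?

Top feasible selections:
- 1×auth + 1×cache + 3×logger: memory 26, value 97
- 1×search + 1×auth + 3×logger: memory 25, value 96
Best: 97 rps.

97 rps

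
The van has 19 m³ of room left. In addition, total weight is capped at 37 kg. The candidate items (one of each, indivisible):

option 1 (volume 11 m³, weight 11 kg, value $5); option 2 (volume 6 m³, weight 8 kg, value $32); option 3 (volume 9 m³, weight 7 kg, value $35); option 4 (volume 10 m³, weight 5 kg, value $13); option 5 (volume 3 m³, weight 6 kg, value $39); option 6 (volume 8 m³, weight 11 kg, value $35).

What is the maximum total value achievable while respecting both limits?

Feasible sets respecting both limits:
- option 2+option 3+option 5: volume 18, weight 21, value 106
- option 2+option 5+option 6: volume 17, weight 25, value 106
- option 2+option 4+option 5: volume 19, weight 19, value 84
- option 3+option 5: volume 12, weight 13, value 74
Best: $106.

$106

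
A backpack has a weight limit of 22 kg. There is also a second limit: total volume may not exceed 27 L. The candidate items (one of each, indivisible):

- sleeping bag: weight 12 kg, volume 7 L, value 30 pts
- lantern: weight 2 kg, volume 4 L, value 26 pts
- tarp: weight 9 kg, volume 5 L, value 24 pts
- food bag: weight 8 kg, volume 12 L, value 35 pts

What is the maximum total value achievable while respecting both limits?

91 pts

Feasible sets respecting both limits:
- sleeping bag+lantern+food bag: weight 22, volume 23, value 91
- lantern+tarp+food bag: weight 19, volume 21, value 85
- sleeping bag+food bag: weight 20, volume 19, value 65
- lantern+food bag: weight 10, volume 16, value 61
Best: 91 pts.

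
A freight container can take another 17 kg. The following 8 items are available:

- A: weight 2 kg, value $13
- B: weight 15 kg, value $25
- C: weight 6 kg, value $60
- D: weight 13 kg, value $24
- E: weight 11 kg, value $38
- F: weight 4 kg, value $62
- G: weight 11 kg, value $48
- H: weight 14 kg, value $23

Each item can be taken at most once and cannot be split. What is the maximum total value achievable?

$135

Check high-value combinations within 17 kg:
- A+C+F: weight 2+6+4=12, value 13+60+62=135
- A+F+G: weight 2+4+11=17, value 13+62+48=123
- C+F: weight 6+4=10, value 60+62=122
- A+E+F: weight 2+11+4=17, value 13+38+62=113
- F+G: weight 4+11=15, value 62+48=110
Best: $135.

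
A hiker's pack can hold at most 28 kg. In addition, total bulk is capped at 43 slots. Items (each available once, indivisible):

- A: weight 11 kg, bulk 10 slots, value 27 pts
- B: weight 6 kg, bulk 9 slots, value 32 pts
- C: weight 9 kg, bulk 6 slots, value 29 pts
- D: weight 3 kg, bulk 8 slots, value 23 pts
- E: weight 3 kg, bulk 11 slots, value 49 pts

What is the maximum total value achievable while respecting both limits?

Feasible sets respecting both limits:
- B+C+D+E: weight 21, bulk 34, value 133
- A+B+D+E: weight 23, bulk 38, value 131
- A+C+D+E: weight 26, bulk 35, value 128
Best: 133 pts.

133 pts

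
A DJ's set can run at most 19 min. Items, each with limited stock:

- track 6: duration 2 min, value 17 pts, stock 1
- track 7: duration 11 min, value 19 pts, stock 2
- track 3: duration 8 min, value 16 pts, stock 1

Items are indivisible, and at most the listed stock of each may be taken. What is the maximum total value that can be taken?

Best selections within duration 19 and stock limits:
- 1×track 6 + 1×track 7: duration 13, value 36
- 1×track 7 + 1×track 3: duration 19, value 35
Best: 36 pts.

36 pts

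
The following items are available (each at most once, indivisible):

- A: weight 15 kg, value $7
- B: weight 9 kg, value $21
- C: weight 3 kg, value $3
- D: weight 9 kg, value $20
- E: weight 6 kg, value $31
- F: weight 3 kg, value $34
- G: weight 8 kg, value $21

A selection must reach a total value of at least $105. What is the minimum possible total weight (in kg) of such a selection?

26

Subsets with value ≥ 105, sorted by total weight:
- B+E+F+G: weight 26, value 107
- D+E+F+G: weight 26, value 106
- B+D+E+F: weight 27, value 106
Minimum weight: 26 kg.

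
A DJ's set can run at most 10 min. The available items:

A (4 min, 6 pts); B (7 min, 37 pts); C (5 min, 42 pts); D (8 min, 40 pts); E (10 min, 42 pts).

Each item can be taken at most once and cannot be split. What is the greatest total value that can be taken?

48 pts

Check high-value combinations within 10 min:
- A+C: duration 4+5=9, value 6+42=48
- C: duration 5, value 42
- E: duration 10, value 42
- D: duration 8, value 40
- B: duration 7, value 37
Best: 48 pts.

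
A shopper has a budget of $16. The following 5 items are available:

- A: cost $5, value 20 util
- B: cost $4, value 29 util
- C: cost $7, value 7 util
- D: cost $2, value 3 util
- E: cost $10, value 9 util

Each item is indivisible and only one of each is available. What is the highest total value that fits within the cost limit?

Check high-value combinations within $16:
- A+B+C: cost 5+4+7=16, value 20+29+7=56
- A+B+D: cost 5+4+2=11, value 20+29+3=52
- A+B: cost 5+4=9, value 20+29=49
Best: 56 util.

56 util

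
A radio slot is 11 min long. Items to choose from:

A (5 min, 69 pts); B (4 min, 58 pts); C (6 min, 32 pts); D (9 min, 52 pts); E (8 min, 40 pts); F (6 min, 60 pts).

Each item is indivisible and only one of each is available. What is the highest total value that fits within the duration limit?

129 pts

Check high-value combinations within 11 min:
- A+F: duration 5+6=11, value 69+60=129
- A+B: duration 5+4=9, value 69+58=127
- B+F: duration 4+6=10, value 58+60=118
Best: 129 pts.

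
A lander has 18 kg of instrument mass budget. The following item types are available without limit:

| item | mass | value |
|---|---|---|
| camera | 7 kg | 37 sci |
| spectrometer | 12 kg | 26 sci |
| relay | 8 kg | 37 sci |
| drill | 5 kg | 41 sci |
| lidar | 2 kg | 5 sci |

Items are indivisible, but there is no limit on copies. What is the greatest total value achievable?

Best value-per-unit is drill at 41/5; filling with it alone gives 3×41 = 123.
Optimal mix: 3×drill + 1×lidar → mass 17, value 128.

128 sci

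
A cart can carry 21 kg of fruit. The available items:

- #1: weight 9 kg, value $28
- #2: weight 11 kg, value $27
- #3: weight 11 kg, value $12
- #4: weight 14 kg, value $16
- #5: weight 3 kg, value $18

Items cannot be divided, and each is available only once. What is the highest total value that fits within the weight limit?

Check high-value combinations within 21 kg:
- #1+#2: weight 9+11=20, value 28+27=55
- #1+#5: weight 9+3=12, value 28+18=46
- #2+#5: weight 11+3=14, value 27+18=45
- #1+#3: weight 9+11=20, value 28+12=40
- #4+#5: weight 14+3=17, value 16+18=34
Best: $55.

$55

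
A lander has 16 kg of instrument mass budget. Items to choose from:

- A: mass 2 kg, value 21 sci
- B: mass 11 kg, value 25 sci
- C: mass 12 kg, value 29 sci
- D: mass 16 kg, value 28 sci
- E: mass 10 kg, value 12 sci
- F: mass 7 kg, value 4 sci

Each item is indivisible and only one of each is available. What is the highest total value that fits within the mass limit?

This is a 0/1 knapsack; check combinations near the capacity.
- A+C: mass 2+12=14, value 21+29=50
- A+B: mass 2+11=13, value 21+25=46
- A+E: mass 2+10=12, value 21+12=33
- C: mass 12, value 29
- D: mass 16, value 28
Best: 50 sci.

50 sci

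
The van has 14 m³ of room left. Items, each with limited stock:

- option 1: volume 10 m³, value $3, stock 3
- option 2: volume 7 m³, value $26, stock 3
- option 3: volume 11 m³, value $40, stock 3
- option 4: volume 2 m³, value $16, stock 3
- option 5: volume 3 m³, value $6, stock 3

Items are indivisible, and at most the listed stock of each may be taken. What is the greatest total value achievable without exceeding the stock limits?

Best selections within volume 14 and stock limits:
- 1×option 2 + 3×option 4: volume 13, value 74
- 1×option 2 + 2×option 4 + 1×option 5: volume 14, value 64
- 3×option 4 + 2×option 5: volume 12, value 60
Best: $74.

$74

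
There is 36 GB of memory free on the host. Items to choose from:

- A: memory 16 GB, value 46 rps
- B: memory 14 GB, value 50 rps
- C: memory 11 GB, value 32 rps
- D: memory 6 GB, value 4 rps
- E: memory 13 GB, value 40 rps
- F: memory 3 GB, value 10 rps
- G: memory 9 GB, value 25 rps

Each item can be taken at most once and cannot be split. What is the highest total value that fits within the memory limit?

115 rps

Check high-value combinations within 36 GB:
- B+E+G: memory 14+13+9=36, value 50+40+25=115
- B+C+G: memory 14+11+9=34, value 50+32+25=107
- C+E+F+G: memory 11+13+3+9=36, value 32+40+10+25=107
- A+B+F: memory 16+14+3=33, value 46+50+10=106
Best: 115 rps.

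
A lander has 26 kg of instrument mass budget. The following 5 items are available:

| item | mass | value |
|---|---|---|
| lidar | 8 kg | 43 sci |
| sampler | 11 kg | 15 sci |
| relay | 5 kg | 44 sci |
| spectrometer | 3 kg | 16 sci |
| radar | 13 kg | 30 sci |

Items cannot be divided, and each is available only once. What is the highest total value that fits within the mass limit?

Check high-value combinations within 26 kg:
- lidar+relay+radar: mass 8+5+13=26, value 43+44+30=117
- lidar+relay+spectrometer: mass 8+5+3=16, value 43+44+16=103
- lidar+sampler+relay: mass 8+11+5=24, value 43+15+44=102
Best: 117 sci.

117 sci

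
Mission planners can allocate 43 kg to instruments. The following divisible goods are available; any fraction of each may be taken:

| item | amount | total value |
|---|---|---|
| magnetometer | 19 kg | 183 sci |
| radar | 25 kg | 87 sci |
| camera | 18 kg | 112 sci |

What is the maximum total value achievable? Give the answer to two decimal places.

Take in order of value per unit:
- magnetometer (183/19 per unit): all 19 → value 183, running total 183.00
- camera (112/18 per unit): all 18 → value 112, running total 295.00
- radar (87/25 per unit): 6 of 25 → value 6×87/25 = 20.8800, running total 315.88
Total 315.88.

315.88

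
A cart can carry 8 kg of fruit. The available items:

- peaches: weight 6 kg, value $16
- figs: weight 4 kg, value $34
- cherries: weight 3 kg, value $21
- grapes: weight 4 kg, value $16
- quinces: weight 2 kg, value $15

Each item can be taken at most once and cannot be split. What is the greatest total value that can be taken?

$55

Check high-value combinations within 8 kg:
- figs+cherries: weight 4+3=7, value 34+21=55
- figs+grapes: weight 4+4=8, value 34+16=50
- figs+quinces: weight 4+2=6, value 34+15=49
- cherries+grapes: weight 3+4=7, value 21+16=37
Best: $55.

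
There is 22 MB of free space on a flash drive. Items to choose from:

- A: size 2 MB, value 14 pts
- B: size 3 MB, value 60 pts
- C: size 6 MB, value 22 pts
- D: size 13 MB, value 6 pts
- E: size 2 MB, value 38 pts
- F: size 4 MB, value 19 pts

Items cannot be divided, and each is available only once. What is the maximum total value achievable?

This is a 0/1 knapsack; check combinations near the capacity.
- A+B+C+E+F: size 2+3+6+2+4=17, value 14+60+22+38+19=153
- B+C+E+F: size 3+6+2+4=15, value 60+22+38+19=139
- A+B+C+E: size 2+3+6+2=13, value 14+60+22+38=134
Best: 153 pts.

153 pts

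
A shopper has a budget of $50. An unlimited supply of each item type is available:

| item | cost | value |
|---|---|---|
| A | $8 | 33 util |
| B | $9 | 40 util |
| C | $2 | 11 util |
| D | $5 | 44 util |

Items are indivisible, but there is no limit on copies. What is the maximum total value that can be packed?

440 util

Best value-per-unit is D at 44/5, and filling with it alone uses cost 10×5=50. No mix of the others beats 10×44 = 440.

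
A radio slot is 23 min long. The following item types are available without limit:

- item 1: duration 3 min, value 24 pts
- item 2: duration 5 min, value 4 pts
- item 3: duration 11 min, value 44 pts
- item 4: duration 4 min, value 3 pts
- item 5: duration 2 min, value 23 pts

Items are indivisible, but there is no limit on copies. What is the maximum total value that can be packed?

254 pts

Best value-per-unit is item 5 at 23/2; filling with it alone gives 11×23 = 253.
Optimal mix: 1×item 1 + 10×item 5 → duration 23, value 254.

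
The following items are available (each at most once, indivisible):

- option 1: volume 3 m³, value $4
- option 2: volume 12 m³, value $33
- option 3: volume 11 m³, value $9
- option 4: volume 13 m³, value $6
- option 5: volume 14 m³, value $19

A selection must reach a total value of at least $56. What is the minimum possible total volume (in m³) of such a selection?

Subsets with value ≥ 56, sorted by total volume:
- option 1+option 2+option 5: volume 29, value 56
- option 2+option 3+option 5: volume 37, value 61
- option 2+option 4+option 5: volume 39, value 58
- option 1+option 2+option 3+option 5: volume 40, value 65
Minimum volume: 29 m³.

29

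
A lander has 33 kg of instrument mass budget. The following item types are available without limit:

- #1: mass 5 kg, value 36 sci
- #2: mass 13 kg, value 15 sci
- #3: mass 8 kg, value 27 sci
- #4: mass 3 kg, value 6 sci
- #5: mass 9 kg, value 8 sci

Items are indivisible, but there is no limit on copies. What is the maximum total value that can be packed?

222 sci

Best value-per-unit is #1 at 36/5; filling with it alone gives 6×36 = 216.
Optimal mix: 6×#1 + 1×#4 → mass 33, value 222.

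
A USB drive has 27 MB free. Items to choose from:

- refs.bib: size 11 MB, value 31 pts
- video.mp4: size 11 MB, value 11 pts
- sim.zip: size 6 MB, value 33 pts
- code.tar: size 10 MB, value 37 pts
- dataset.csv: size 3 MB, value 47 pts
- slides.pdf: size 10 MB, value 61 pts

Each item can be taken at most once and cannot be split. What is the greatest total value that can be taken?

145 pts

Check high-value combinations within 27 MB:
- code.tar+dataset.csv+slides.pdf: size 10+3+10=23, value 37+47+61=145
- sim.zip+dataset.csv+slides.pdf: size 6+3+10=19, value 33+47+61=141
- refs.bib+dataset.csv+slides.pdf: size 11+3+10=24, value 31+47+61=139
Best: 145 pts.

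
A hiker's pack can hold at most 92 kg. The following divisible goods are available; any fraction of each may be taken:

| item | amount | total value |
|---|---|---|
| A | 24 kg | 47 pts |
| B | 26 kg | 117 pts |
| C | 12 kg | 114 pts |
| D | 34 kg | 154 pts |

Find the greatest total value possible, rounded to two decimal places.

Take in order of value per unit:
- C (114/12 per unit): all 12 → value 114, running total 114.00
- D (154/34 per unit): all 34 → value 154, running total 268.00
- B (117/26 per unit): all 26 → value 117, running total 385.00
- A (47/24 per unit): 20 of 24 → value 20×47/24 = 39.1667, running total 424.17
Total 424.17.

424.17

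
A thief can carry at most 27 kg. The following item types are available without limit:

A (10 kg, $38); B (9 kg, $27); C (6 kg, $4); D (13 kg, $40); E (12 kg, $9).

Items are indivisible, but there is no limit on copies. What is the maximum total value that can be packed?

Best value-per-unit is A at 38/10; filling with it alone gives 2×38 = 76.
Optimal mix: 3×B → weight 27, value 81.

$81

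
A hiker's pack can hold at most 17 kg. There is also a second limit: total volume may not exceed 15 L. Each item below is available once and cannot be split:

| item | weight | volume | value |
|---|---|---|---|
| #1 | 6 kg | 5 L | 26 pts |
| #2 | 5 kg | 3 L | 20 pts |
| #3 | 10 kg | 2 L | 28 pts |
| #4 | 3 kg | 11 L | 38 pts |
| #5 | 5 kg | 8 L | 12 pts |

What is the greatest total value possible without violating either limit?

Feasible sets respecting both limits:
- #3+#4: weight 13, volume 13, value 66
- #2+#4: weight 8, volume 14, value 58
- #1+#3: weight 16, volume 7, value 54
- #2+#3: weight 15, volume 5, value 48
Best: 66 pts.

66 pts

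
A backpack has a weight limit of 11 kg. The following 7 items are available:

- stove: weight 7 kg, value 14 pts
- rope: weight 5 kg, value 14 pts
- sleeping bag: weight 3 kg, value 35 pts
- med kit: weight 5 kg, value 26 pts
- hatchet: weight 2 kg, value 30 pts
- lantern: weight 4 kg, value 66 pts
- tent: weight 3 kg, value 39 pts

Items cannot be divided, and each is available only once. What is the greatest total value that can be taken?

140 pts

Check high-value combinations within 11 kg:
- sleeping bag+lantern+tent: weight 3+4+3=10, value 35+66+39=140
- hatchet+lantern+tent: weight 2+4+3=9, value 30+66+39=135
- sleeping bag+hatchet+lantern: weight 3+2+4=9, value 35+30+66=131
- med kit+hatchet+lantern: weight 5+2+4=11, value 26+30+66=122
- rope+hatchet+lantern: weight 5+2+4=11, value 14+30+66=110
Best: 140 pts.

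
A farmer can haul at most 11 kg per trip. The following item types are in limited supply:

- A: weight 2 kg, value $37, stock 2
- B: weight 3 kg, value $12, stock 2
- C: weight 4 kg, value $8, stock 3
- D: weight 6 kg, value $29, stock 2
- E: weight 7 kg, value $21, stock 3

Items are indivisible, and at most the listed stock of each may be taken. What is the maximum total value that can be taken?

Best selections within weight 11 and stock limits:
- 2×A + 1×D: weight 10, value 103
- 2×A + 2×B: weight 10, value 98
- 2×A + 1×E: weight 11, value 95
- 2×A + 1×B + 1×C: weight 11, value 94
Best: $103.

$103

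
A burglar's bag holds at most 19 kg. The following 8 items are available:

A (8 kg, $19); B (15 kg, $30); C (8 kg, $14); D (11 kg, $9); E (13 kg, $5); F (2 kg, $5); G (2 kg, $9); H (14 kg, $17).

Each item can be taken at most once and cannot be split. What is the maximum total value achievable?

This is a 0/1 knapsack; check combinations near the capacity.
- B+F+G: weight 15+2+2=19, value 30+5+9=44
- A+C+G: weight 8+8+2=18, value 19+14+9=42
- B+G: weight 15+2=17, value 30+9=39
Best: $44.

$44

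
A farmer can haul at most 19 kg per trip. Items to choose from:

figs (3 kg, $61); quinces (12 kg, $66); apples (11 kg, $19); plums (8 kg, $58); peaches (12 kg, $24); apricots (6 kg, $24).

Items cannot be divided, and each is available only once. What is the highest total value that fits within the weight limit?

$143

Check high-value combinations within 19 kg:
- figs+plums+apricots: weight 3+8+6=17, value 61+58+24=143
- figs+quinces: weight 3+12=15, value 61+66=127
- figs+plums: weight 3+8=11, value 61+58=119
- quinces+apricots: weight 12+6=18, value 66+24=90
- figs+apricots: weight 3+6=9, value 61+24=85
Best: $143.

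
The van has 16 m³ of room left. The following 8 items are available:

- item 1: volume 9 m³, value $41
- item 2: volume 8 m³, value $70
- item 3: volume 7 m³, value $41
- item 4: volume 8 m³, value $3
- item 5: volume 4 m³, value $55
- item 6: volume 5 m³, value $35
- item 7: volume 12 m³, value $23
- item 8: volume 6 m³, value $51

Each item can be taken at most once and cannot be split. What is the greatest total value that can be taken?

$141

Check high-value combinations within 16 m³:
- item 5+item 6+item 8: volume 4+5+6=15, value 55+35+51=141
- item 3+item 5+item 6: volume 7+4+5=16, value 41+55+35=131
- item 2+item 5: volume 8+4=12, value 70+55=125
Best: $141.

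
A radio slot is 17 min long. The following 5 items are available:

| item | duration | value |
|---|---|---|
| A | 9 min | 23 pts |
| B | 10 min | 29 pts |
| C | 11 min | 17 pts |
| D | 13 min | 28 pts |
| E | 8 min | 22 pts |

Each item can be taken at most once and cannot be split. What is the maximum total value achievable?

This is a 0/1 knapsack; check combinations near the capacity.
- A+E: duration 9+8=17, value 23+22=45
- B: duration 10, value 29
- D: duration 13, value 28
Best: 45 pts.

45 pts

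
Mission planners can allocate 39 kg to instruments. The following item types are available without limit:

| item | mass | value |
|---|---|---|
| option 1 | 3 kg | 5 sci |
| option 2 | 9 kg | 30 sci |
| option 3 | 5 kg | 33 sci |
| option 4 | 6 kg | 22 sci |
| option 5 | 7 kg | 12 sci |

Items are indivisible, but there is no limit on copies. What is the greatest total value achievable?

236 sci

Best value-per-unit is option 3 at 33/5; filling with it alone gives 7×33 = 231.
Optimal mix: 1×option 1 + 7×option 3 → mass 38, value 236.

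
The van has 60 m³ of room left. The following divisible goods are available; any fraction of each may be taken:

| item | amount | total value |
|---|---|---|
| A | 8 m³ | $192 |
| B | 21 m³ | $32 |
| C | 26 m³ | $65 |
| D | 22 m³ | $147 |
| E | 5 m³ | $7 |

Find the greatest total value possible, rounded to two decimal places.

Take in order of value per unit:
- A (192/8 per unit): all 8 → value 192, running total 192.00
- D (147/22 per unit): all 22 → value 147, running total 339.00
- C (65/26 per unit): all 26 → value 65, running total 404.00
- B (32/21 per unit): 4 of 21 → value 4×32/21 = 6.0952, running total 410.10
Total 410.10.

410.10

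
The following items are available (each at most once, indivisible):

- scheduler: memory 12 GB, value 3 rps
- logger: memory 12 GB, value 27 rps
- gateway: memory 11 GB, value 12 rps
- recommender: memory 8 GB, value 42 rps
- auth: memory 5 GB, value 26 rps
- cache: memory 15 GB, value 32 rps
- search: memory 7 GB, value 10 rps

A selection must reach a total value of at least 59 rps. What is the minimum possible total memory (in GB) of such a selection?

13

Subsets with value ≥ 59, sorted by total memory:
- recommender+auth: memory 13, value 68
- recommender+auth+search: memory 20, value 78
- logger+recommender: memory 20, value 69
Minimum memory: 13 GB.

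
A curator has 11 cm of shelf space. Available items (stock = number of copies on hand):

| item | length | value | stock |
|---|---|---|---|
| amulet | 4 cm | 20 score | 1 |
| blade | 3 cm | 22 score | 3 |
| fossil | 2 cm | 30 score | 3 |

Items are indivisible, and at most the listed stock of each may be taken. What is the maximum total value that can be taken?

Best selections within length 11 and stock limits:
- 1×blade + 3×fossil: length 9, value 112
- 1×amulet + 3×fossil: length 10, value 110
- 2×blade + 2×fossil: length 10, value 104
- 1×amulet + 1×blade + 2×fossil: length 11, value 102
Best: 112 score.

112 score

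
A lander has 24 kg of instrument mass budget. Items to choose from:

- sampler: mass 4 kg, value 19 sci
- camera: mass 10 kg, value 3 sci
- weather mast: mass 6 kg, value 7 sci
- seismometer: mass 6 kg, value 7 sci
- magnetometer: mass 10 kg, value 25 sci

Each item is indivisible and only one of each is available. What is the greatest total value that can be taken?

Check high-value combinations within 24 kg:
- sampler+weather mast+magnetometer: mass 4+6+10=20, value 19+7+25=51
- sampler+seismometer+magnetometer: mass 4+6+10=20, value 19+7+25=51
- sampler+camera+magnetometer: mass 4+10+10=24, value 19+3+25=47
Best: 51 sci.

51 sci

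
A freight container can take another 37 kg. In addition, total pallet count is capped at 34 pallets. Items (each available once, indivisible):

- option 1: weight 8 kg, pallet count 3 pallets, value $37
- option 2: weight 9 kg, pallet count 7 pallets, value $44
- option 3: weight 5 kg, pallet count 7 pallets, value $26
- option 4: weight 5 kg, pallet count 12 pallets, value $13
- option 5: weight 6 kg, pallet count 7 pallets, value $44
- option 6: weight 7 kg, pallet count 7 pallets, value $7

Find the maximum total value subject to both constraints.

$158

Feasible sets respecting both limits:
- option 1+option 2+option 3+option 5+option 6: weight 35, pallet count 31, value 158
- option 1+option 2+option 3+option 5: weight 28, pallet count 24, value 151
- option 1+option 2+option 4+option 5: weight 28, pallet count 29, value 138
Best: $158.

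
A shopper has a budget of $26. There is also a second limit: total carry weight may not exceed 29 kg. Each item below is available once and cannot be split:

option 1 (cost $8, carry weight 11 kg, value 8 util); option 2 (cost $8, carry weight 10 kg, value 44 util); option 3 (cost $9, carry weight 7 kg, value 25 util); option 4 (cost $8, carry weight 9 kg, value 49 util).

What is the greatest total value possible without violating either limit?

Feasible sets respecting both limits:
- option 2+option 3+option 4: cost 25, carry weight 26, value 118
- option 2+option 4: cost 16, carry weight 19, value 93
- option 1+option 3+option 4: cost 25, carry weight 27, value 82
Best: 118 util.

118 util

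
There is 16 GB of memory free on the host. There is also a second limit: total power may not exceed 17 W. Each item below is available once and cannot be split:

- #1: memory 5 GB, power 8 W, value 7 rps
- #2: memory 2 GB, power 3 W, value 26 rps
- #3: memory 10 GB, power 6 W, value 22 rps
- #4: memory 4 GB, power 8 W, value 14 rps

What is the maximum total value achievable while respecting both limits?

62 rps

Feasible sets respecting both limits:
- #2+#3+#4: memory 16, power 17, value 62
- #2+#3: memory 12, power 9, value 48
- #2+#4: memory 6, power 11, value 40
- #3+#4: memory 14, power 14, value 36
Best: 62 rps.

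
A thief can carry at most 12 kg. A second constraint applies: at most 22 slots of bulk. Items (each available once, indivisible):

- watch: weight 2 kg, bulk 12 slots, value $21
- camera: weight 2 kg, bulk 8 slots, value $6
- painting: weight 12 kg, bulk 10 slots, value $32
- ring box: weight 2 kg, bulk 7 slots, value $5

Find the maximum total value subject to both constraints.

Feasible sets respecting both limits:
- painting: weight 12, bulk 10, value 32
- watch+camera: weight 4, bulk 20, value 27
- watch+ring box: weight 4, bulk 19, value 26
Best: $32.

$32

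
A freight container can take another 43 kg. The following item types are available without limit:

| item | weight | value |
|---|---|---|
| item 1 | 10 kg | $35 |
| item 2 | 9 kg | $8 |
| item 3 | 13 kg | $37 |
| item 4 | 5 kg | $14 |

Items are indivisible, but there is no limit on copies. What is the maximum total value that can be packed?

$142

Best value-per-unit is item 1 at 35/10; filling with it alone gives 4×35 = 140.
Optimal mix: 3×item 1 + 1×item 3 → weight 43, value 142.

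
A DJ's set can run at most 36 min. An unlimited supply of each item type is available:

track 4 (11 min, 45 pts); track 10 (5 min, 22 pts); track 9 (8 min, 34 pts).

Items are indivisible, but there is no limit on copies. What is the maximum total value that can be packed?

Best value-per-unit is track 10 at 22/5; filling with it alone gives 7×22 = 154.
Optimal mix: 4×track 10 + 2×track 9 → duration 36, value 156.

156 pts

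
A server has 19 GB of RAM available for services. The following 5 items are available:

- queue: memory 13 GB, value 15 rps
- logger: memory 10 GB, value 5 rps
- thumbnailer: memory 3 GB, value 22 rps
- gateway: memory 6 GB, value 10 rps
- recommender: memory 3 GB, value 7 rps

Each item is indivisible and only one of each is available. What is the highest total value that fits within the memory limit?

Check high-value combinations within 19 GB:
- queue+thumbnailer+recommender: memory 13+3+3=19, value 15+22+7=44
- thumbnailer+gateway+recommender: memory 3+6+3=12, value 22+10+7=39
- queue+thumbnailer: memory 13+3=16, value 15+22=37
- logger+thumbnailer+gateway: memory 10+3+6=19, value 5+22+10=37
- logger+thumbnailer+recommender: memory 10+3+3=16, value 5+22+7=34
Best: 44 rps.

44 rps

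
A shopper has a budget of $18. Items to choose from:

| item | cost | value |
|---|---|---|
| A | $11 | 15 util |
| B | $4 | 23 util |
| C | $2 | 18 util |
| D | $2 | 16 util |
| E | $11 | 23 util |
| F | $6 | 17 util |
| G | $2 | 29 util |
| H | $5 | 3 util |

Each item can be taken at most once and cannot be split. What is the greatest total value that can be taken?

Check high-value combinations within $18:
- B+C+D+F+G: cost 4+2+2+6+2=16, value 23+18+16+17+29=103
- B+C+D+G+H: cost 4+2+2+2+5=15, value 23+18+16+29+3=89
- B+C+F+G: cost 4+2+6+2=14, value 23+18+17+29=87
- B+C+D+G: cost 4+2+2+2=10, value 23+18+16+29=86
Best: 103 util.

103 util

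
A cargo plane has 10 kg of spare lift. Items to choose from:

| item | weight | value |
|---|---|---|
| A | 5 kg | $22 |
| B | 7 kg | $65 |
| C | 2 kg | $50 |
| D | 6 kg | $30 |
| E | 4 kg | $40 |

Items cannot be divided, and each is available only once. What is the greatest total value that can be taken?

$115

Check high-value combinations within 10 kg:
- B+C: weight 7+2=9, value 65+50=115
- C+E: weight 2+4=6, value 50+40=90
- C+D: weight 2+6=8, value 50+30=80
- A+C: weight 5+2=7, value 22+50=72
- D+E: weight 6+4=10, value 30+40=70
Best: $115.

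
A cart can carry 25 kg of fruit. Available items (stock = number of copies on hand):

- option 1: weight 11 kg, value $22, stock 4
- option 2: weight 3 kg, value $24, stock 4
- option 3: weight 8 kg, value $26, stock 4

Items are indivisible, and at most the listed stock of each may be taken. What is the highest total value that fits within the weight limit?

$124

Top feasible selections:
- 3×option 2 + 2×option 3: weight 25, value 124
- 4×option 2 + 1×option 3: weight 20, value 122
Best: $124.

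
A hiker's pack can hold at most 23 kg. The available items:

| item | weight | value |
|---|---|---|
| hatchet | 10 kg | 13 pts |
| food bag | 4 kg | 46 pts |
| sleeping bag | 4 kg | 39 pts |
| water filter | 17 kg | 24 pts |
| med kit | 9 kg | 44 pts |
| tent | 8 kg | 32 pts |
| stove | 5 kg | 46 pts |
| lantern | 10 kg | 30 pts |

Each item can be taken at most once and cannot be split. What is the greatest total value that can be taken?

Check high-value combinations within 23 kg:
- food bag+sleeping bag+med kit+stove: weight 4+4+9+5=22, value 46+39+44+46=175
- food bag+sleeping bag+tent+stove: weight 4+4+8+5=21, value 46+39+32+46=163
- food bag+sleeping bag+stove+lantern: weight 4+4+5+10=23, value 46+39+46+30=161
- hatchet+food bag+sleeping bag+stove: weight 10+4+4+5=23, value 13+46+39+46=144
- food bag+med kit+stove: weight 4+9+5=18, value 46+44+46=136
Best: 175 pts.

175 pts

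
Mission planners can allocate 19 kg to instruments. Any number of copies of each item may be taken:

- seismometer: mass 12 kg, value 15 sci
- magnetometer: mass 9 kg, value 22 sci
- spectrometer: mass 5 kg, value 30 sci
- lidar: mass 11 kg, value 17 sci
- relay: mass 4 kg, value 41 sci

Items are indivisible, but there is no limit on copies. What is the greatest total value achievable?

Best value-per-unit is relay at 41/4, and filling with it alone uses mass 4×4=16. No mix of the others beats 4×41 = 164.

164 sci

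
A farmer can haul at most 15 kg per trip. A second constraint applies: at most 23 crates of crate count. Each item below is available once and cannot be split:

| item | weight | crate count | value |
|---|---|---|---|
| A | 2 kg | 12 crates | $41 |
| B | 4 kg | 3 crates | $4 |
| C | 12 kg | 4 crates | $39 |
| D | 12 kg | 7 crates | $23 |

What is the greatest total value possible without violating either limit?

$80

Feasible sets respecting both limits:
- A+C: weight 14, crate count 16, value 80
- A+D: weight 14, crate count 19, value 64
- A+B: weight 6, crate count 15, value 45
Best: $80.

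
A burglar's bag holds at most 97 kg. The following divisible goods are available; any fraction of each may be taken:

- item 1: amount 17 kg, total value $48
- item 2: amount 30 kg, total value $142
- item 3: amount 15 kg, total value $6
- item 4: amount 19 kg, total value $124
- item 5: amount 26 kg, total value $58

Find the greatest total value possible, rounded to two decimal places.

374.00

Take in order of value per unit:
- item 4 (124/19 per unit): all 19 → value 124, running total 124.00
- item 2 (142/30 per unit): all 30 → value 142, running total 266.00
- item 1 (48/17 per unit): all 17 → value 48, running total 314.00
- item 5 (58/26 per unit): all 26 → value 58, running total 372.00
- item 3 (6/15 per unit): 5 of 15 → value 5×6/15 = 2.0000, running total 374.00
Total 374.00.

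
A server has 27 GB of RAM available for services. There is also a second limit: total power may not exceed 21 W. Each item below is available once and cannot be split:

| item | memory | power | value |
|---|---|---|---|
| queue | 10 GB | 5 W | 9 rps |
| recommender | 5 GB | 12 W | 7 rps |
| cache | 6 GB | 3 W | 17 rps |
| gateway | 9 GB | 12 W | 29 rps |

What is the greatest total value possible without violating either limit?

55 rps

Feasible sets respecting both limits:
- queue+cache+gateway: memory 25, power 20, value 55
- cache+gateway: memory 15, power 15, value 46
- queue+gateway: memory 19, power 17, value 38
- queue+recommender+cache: memory 21, power 20, value 33
Best: 55 rps.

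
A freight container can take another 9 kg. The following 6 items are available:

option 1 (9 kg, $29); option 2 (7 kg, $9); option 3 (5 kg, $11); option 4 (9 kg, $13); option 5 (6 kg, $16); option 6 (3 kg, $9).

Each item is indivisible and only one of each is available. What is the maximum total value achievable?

$29

This is a 0/1 knapsack; check combinations near the capacity.
- option 1: weight 9, value 29
- option 5+option 6: weight 6+3=9, value 16+9=25
- option 3+option 6: weight 5+3=8, value 11+9=20
Best: $29.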